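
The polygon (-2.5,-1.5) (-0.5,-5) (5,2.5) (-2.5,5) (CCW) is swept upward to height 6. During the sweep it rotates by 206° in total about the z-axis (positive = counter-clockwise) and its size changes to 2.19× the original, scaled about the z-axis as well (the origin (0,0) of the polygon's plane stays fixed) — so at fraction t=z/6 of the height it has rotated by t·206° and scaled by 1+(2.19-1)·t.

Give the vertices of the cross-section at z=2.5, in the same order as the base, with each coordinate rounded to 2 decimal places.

t = z/height = 2.5/6 = 0.416667
s = 1 + (scale-1)·z/height = 1 + (2.19-1)·2.5/6 = 1.495833
θ = twist·z/height = 206°·2.5/6 = 85.8333° = 1.498074 rad
cos θ = 0.072658, sin θ = 0.997357 (intermediates below are computed at full precision and shown rounded to 5 d.p.)
v1: (-2.5,-1.5) → rotate → (1.31439,-2.60238) → ×s → (1.96611,-3.89273) → (1.97,-3.89)
v2: (-0.5,-5) → rotate → (4.95046,-0.86197) → ×s → (7.40506,-1.28936) → (7.41,-1.29)
v3: (5,2.5) → rotate → (-2.13010,5.16843) → ×s → (-3.18628,7.73111) → (-3.19,7.73)
v4: (-2.5,5) → rotate → (-5.16843,-2.13010) → ×s → (-7.73111,-3.18628) → (-7.73,-3.19)

Cross-section at z=2.5: (1.97,-3.89) (7.41,-1.29) (-3.19,7.73) (-7.73,-3.19)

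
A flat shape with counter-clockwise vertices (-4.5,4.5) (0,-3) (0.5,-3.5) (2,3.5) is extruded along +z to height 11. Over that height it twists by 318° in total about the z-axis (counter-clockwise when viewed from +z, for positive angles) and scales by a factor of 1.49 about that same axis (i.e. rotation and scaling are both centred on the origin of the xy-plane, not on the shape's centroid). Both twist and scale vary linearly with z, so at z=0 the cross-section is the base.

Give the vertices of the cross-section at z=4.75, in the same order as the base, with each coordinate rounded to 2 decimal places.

t = z/height = 4.75/11 = 0.431818
s = 1 + (scale-1)·z/height = 1 + (1.49-1)·4.75/11 = 1.211591
θ = twist·z/height = 318°·4.75/11 = 137.3182° = 2.396654 rad
cos θ = -0.735130, sin θ = 0.677926 (intermediates below are computed at full precision and shown rounded to 5 d.p.)
v1: (-4.5,4.5) → rotate → (0.25742,-6.35875) → ×s → (0.31188,-7.70421) → (0.31,-7.70)
v2: (0,-3) → rotate → (2.03378,2.20539) → ×s → (2.46411,2.67203) → (2.46,2.67)
v3: (0.5,-3.5) → rotate → (2.00518,2.91192) → ×s → (2.42945,3.52805) → (2.43,3.53)
v4: (2,3.5) → rotate → (-3.84300,-1.21710) → ×s → (-4.65615,-1.47463) → (-4.66,-1.47)

Cross-section at z=4.75: (0.31,-7.70) (2.46,2.67) (2.43,3.53) (-4.66,-1.47)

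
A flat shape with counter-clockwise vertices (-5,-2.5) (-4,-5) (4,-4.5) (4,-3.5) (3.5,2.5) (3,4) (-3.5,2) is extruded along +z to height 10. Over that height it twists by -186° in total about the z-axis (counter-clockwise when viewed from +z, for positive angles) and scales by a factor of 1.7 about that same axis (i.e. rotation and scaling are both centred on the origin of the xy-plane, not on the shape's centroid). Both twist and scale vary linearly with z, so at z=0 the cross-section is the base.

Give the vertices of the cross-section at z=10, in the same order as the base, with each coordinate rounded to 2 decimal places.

Cross-section at z=10: (8.90,3.34) (7.65,7.74) (-5.96,8.32) (-6.14,6.63) (-6.36,-3.60) (-5.78,-6.23) (5.56,-4.00)

t = z/height = 10/10 = 1
s = 1 + (scale-1)·z/height = 1 + (1.7-1)·10/10 = 1.700000
θ = twist·z/height = -186°·10/10 = -186.0000° = -3.246312 rad
cos θ = -0.994522, sin θ = 0.104528 (intermediates below are computed at full precision and shown rounded to 5 d.p.)
v1: (-5,-2.5) → rotate → (5.23393,1.96366) → ×s → (8.89768,3.33823) → (8.90,3.34)
v2: (-4,-5) → rotate → (4.50073,4.55450) → ×s → (7.65124,7.74264) → (7.65,7.74)
v3: (4,-4.5) → rotate → (-3.50771,4.89346) → ×s → (-5.96311,8.31889) → (-5.96,8.32)
v4: (4,-3.5) → rotate → (-3.61224,3.89894) → ×s → (-6.14080,6.62820) → (-6.14,6.63)
v5: (3.5,2.5) → rotate → (-3.74215,-2.12046) → ×s → (-6.36165,-3.60477) → (-6.36,-3.60)
v6: (3,4) → rotate → (-3.40168,-3.66450) → ×s → (-5.78286,-6.22965) → (-5.78,-6.23)
v7: (-3.5,2) → rotate → (3.27177,-2.35489) → ×s → (5.56201,-4.00332) → (5.56,-4.00)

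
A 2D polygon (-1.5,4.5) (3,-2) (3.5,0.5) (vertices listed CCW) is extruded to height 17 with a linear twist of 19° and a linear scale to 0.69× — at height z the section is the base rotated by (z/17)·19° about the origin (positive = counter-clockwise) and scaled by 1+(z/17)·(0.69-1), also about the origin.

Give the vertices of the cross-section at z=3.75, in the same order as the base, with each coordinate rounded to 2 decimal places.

Cross-section at z=3.75: (-1.70,4.08) (2.92,-1.65) (3.22,0.70)

t = z/height = 3.75/17 = 0.220588
s = 1 + (scale-1)·z/height = 1 + (0.69-1)·3.75/17 = 0.931618
θ = twist·z/height = 19°·3.75/17 = 4.1912° = 0.073150 rad
cos θ = 0.997326, sin θ = 0.073085 (intermediates below are computed at full precision and shown rounded to 5 d.p.)
v1: (-1.5,4.5) → rotate → (-1.82487,4.37834) → ×s → (-1.70008,4.07894) → (-1.70,4.08)
v2: (3,-2) → rotate → (3.13815,-1.77540) → ×s → (2.92355,-1.65399) → (2.92,-1.65)
v3: (3.5,0.5) → rotate → (3.45410,0.75446) → ×s → (3.21790,0.70287) → (3.22,0.70)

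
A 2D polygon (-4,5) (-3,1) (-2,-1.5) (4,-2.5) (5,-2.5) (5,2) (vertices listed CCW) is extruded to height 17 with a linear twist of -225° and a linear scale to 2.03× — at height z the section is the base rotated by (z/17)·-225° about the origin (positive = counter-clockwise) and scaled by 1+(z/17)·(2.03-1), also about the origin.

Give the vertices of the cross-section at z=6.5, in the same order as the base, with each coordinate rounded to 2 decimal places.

t = z/height = 6.5/17 = 0.382353
s = 1 + (scale-1)·z/height = 1 + (2.03-1)·6.5/17 = 1.393824
θ = twist·z/height = -225°·6.5/17 = -86.0294° = -1.501496 rad
cos θ = 0.069244, sin θ = -0.997600 (intermediates below are computed at full precision and shown rounded to 5 d.p.)
v1: (-4,5) → rotate → (4.71102,4.33662) → ×s → (6.56633,6.04448) → (6.57,6.04)
v2: (-3,1) → rotate → (0.78987,3.06204) → ×s → (1.10093,4.26795) → (1.10,4.27)
v3: (-2,-1.5) → rotate → (-1.63489,1.89133) → ×s → (-2.27875,2.63618) → (-2.28,2.64)
v4: (4,-2.5) → rotate → (-2.21702,-4.16351) → ×s → (-3.09014,-5.80320) → (-3.09,-5.80)
v5: (5,-2.5) → rotate → (-2.14778,-5.16111) → ×s → (-2.99362,-7.19368) → (-2.99,-7.19)
v6: (5,2) → rotate → (2.34142,-4.84951) → ×s → (3.26353,-6.75936) → (3.26,-6.76)

Cross-section at z=6.5: (6.57,6.04) (1.10,4.27) (-2.28,2.64) (-3.09,-5.80) (-2.99,-7.19) (3.26,-6.76)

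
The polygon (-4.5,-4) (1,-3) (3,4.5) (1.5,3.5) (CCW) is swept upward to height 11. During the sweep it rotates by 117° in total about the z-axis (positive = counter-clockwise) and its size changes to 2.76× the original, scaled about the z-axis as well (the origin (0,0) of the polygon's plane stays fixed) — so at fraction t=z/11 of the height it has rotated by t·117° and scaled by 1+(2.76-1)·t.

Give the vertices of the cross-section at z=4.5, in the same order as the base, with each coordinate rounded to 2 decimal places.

Cross-section at z=4.5: (-0.09,-10.36) (4.98,-2.19) (-2.28,9.02) (-2.73,5.95)

t = z/height = 4.5/11 = 0.409091
s = 1 + (scale-1)·z/height = 1 + (2.76-1)·4.5/11 = 1.720000
θ = twist·z/height = 117°·4.5/11 = 47.8636° = 0.835378 rad
cos θ = 0.670897, sin θ = 0.741550 (intermediates below are computed at full precision and shown rounded to 5 d.p.)
v1: (-4.5,-4) → rotate → (-0.05284,-6.02057) → ×s → (-0.09088,-10.35537) → (-0.09,-10.36)
v2: (1,-3) → rotate → (2.89555,-1.27114) → ×s → (4.98034,-2.18636) → (4.98,-2.19)
v3: (3,4.5) → rotate → (-1.32428,5.24369) → ×s → (-2.27777,9.01914) → (-2.28,9.02)
v4: (1.5,3.5) → rotate → (-1.58908,3.46047) → ×s → (-2.73322,5.95200) → (-2.73,5.95)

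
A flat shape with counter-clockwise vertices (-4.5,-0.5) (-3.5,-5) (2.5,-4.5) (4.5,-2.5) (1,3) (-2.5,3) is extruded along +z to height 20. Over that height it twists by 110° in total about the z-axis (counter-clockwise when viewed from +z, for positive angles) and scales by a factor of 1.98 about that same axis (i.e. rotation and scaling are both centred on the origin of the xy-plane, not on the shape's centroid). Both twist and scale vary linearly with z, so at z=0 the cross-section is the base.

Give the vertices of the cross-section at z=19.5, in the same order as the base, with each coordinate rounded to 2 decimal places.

Cross-section at z=19.5: (3.54,-8.11) (11.37,-3.64) (6.95,7.28) (2.06,9.85) (-6.18,0.13) (-4.15,-6.41)

t = z/height = 19.5/20 = 0.975
s = 1 + (scale-1)·z/height = 1 + (1.98-1)·19.5/20 = 1.955500
θ = twist·z/height = 110°·19.5/20 = 107.2500° = 1.871866 rad
cos θ = -0.296542, sin θ = 0.955020 (intermediates below are computed at full precision and shown rounded to 5 d.p.)
v1: (-4.5,-0.5) → rotate → (1.81195,-4.14932) → ×s → (3.54326,-8.11399) → (3.54,-8.11)
v2: (-3.5,-5) → rotate → (5.81300,-1.85986) → ×s → (11.36731,-3.63696) → (11.37,-3.64)
v3: (2.5,-4.5) → rotate → (3.55624,3.72199) → ×s → (6.95422,7.27835) → (6.95,7.28)
v4: (4.5,-2.5) → rotate → (1.05311,5.03894) → ×s → (2.05936,9.85365) → (2.06,9.85)
v5: (1,3) → rotate → (-3.16160,0.06540) → ×s → (-6.18251,0.12788) → (-6.18,0.13)
v6: (-2.5,3) → rotate → (-2.12371,-3.27717) → ×s → (-4.15291,-6.40851) → (-4.15,-6.41)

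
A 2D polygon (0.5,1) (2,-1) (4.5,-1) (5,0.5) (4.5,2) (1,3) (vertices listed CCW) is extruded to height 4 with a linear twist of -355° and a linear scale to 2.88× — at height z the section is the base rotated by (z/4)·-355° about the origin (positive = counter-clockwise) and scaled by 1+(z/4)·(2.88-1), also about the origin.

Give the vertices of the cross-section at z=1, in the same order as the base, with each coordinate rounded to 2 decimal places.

Cross-section at z=1: (1.49,-0.70) (-1.41,-2.97) (-1.33,-6.65) (0.90,-7.33) (3.08,-6.55) (4.44,-1.37)

t = z/height = 1/4 = 0.25
s = 1 + (scale-1)·z/height = 1 + (2.88-1)·1/4 = 1.470000
θ = twist·z/height = -355°·1/4 = -88.7500° = -1.548980 rad
cos θ = 0.021815, sin θ = -0.999762 (intermediates below are computed at full precision and shown rounded to 5 d.p.)
v1: (0.5,1) → rotate → (1.01067,-0.47807) → ×s → (1.48568,-0.70276) → (1.49,-0.70)
v2: (2,-1) → rotate → (-0.95613,-2.02134) → ×s → (-1.40551,-2.97137) → (-1.41,-2.97)
v3: (4.5,-1) → rotate → (-0.90160,-4.52074) → ×s → (-1.32534,-6.64549) → (-1.33,-6.65)
v4: (5,0.5) → rotate → (0.60896,-4.98790) → ×s → (0.89516,-7.33222) → (0.90,-7.33)
v5: (4.5,2) → rotate → (2.09769,-4.45530) → ×s → (3.08361,-6.54929) → (3.08,-6.55)
v6: (1,3) → rotate → (3.02110,-0.93432) → ×s → (4.44102,-1.37345) → (4.44,-1.37)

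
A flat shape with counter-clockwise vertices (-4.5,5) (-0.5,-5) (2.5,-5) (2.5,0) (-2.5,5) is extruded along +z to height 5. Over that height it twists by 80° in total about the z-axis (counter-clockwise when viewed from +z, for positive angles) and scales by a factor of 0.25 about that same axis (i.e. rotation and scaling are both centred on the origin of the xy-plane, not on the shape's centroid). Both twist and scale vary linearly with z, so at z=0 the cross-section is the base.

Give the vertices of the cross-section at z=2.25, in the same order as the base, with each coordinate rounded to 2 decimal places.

t = z/height = 2.25/5 = 0.45
s = 1 + (scale-1)·z/height = 1 + (0.25-1)·2.25/5 = 0.662500
θ = twist·z/height = 80°·2.25/5 = 36.0000° = 0.628319 rad
cos θ = 0.809017, sin θ = 0.587785 (intermediates below are computed at full precision and shown rounded to 5 d.p.)
v1: (-4.5,5) → rotate → (-6.57950,1.40005) → ×s → (-4.35892,0.92753) → (-4.36,0.93)
v2: (-0.5,-5) → rotate → (2.53442,-4.33898) → ×s → (1.67905,-2.87457) → (1.68,-2.87)
v3: (2.5,-5) → rotate → (4.96147,-2.57562) → ×s → (3.28697,-1.70635) → (3.29,-1.71)
v4: (2.5,0) → rotate → (2.02254,1.46946) → ×s → (1.33993,0.97352) → (1.34,0.97)
v5: (-2.5,5) → rotate → (-4.96147,2.57562) → ×s → (-3.28697,1.70635) → (-3.29,1.71)

Cross-section at z=2.25: (-4.36,0.93) (1.68,-2.87) (3.29,-1.71) (1.34,0.97) (-3.29,1.71)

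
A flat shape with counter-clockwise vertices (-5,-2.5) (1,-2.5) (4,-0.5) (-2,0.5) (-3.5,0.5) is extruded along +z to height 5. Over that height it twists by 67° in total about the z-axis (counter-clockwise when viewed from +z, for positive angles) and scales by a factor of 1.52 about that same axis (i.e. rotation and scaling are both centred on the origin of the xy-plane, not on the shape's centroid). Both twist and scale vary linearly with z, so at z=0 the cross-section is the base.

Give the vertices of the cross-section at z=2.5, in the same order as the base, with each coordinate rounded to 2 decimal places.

t = z/height = 2.5/5 = 0.5
s = 1 + (scale-1)·z/height = 1 + (1.52-1)·2.5/5 = 1.260000
θ = twist·z/height = 67°·2.5/5 = 33.5000° = 0.584685 rad
cos θ = 0.833886, sin θ = 0.551937 (intermediates below are computed at full precision and shown rounded to 5 d.p.)
v1: (-5,-2.5) → rotate → (-2.78959,-4.84440) → ×s → (-3.51488,-6.10394) → (-3.51,-6.10)
v2: (1,-2.5) → rotate → (2.21373,-1.53278) → ×s → (2.78930,-1.93130) → (2.79,-1.93)
v3: (4,-0.5) → rotate → (3.61151,1.79081) → ×s → (4.55050,2.25641) → (4.55,2.26)
v4: (-2,0.5) → rotate → (-1.94374,-0.68693) → ×s → (-2.44911,-0.86553) → (-2.45,-0.87)
v5: (-3.5,0.5) → rotate → (-3.19457,-1.51484) → ×s → (-4.02516,-1.90869) → (-4.03,-1.91)

Cross-section at z=2.5: (-3.51,-6.10) (2.79,-1.93) (4.55,2.26) (-2.45,-0.87) (-4.03,-1.91)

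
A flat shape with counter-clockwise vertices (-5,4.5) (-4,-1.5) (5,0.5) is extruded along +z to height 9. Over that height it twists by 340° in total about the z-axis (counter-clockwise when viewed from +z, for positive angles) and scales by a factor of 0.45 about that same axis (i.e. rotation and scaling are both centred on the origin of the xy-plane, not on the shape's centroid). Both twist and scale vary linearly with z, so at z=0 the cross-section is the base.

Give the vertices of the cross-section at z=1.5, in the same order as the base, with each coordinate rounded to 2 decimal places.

Cross-section at z=1.5: (-5.91,-1.55) (-0.86,-3.78) (2.12,4.04)

t = z/height = 1.5/9 = 0.166667
s = 1 + (scale-1)·z/height = 1 + (0.45-1)·1.5/9 = 0.908333
θ = twist·z/height = 340°·1.5/9 = 56.6667° = 0.989020 rad
cos θ = 0.549509, sin θ = 0.835488 (intermediates below are computed at full precision and shown rounded to 5 d.p.)
v1: (-5,4.5) → rotate → (-6.50724,-1.70465) → ×s → (-5.91074,-1.54839) → (-5.91,-1.55)
v2: (-4,-1.5) → rotate → (-0.94480,-4.16621) → ×s → (-0.85820,-3.78431) → (-0.86,-3.78)
v3: (5,0.5) → rotate → (2.32980,4.45219) → ×s → (2.11624,4.04408) → (2.12,4.04)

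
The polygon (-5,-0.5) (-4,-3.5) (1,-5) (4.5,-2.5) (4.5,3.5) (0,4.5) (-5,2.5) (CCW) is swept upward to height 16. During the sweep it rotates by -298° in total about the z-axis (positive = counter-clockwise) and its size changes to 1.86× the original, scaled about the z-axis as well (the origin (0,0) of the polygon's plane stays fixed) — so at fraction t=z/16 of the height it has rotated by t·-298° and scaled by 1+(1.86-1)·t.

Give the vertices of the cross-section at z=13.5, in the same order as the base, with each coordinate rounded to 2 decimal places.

Cross-section at z=13.5: (3.56,-7.90) (7.92,-4.62) (7.63,4.38) (1.62,8.73) (-8.20,5.44) (-7.36,-2.47) (-1.34,-9.55)

t = z/height = 13.5/16 = 0.84375
s = 1 + (scale-1)·z/height = 1 + (1.86-1)·13.5/16 = 1.725625
θ = twist·z/height = -298°·13.5/16 = -251.4375° = -4.388412 rad
cos θ = -0.318339, sin θ = 0.947977 (intermediates below are computed at full precision and shown rounded to 5 d.p.)
v1: (-5,-0.5) → rotate → (2.06568,-4.58072) → ×s → (3.56459,-7.90460) → (3.56,-7.90)
v2: (-4,-3.5) → rotate → (4.59128,-2.67772) → ×s → (7.92282,-4.62074) → (7.92,-4.62)
v3: (1,-5) → rotate → (4.42155,2.53967) → ×s → (7.62993,4.38252) → (7.63,4.38)
v4: (4.5,-2.5) → rotate → (0.93742,5.06174) → ×s → (1.61763,8.73467) → (1.62,8.73)
v5: (4.5,3.5) → rotate → (-4.75044,3.15171) → ×s → (-8.19749,5.43867) → (-8.20,5.44)
v6: (0,4.5) → rotate → (-4.26590,-1.43253) → ×s → (-7.36134,-2.47200) → (-7.36,-2.47)
v7: (-5,2.5) → rotate → (-0.77825,-5.53573) → ×s → (-1.34296,-9.55260) → (-1.34,-9.55)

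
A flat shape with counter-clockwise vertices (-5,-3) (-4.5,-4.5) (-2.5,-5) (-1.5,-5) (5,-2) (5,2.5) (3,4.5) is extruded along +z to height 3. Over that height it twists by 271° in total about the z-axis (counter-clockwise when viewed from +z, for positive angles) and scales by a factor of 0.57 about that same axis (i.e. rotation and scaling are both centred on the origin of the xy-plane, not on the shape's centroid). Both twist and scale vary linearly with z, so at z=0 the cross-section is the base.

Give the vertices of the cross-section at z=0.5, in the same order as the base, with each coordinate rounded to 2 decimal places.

t = z/height = 0.5/3 = 0.166667
s = 1 + (scale-1)·z/height = 1 + (0.57-1)·0.5/3 = 0.928333
θ = twist·z/height = 271°·0.5/3 = 45.1667° = 0.788307 rad
cos θ = 0.705047, sin θ = 0.709161 (intermediates below are computed at full precision and shown rounded to 5 d.p.)
v1: (-5,-3) → rotate → (-1.39775,-5.66094) → ×s → (-1.29758,-5.25524) → (-1.30,-5.26)
v2: (-4.5,-4.5) → rotate → (0.01851,-6.36393) → ×s → (0.01719,-5.90785) → (0.02,-5.91)
v3: (-2.5,-5) → rotate → (1.78319,-5.29814) → ×s → (1.65539,-4.91844) → (1.66,-4.92)
v4: (-1.5,-5) → rotate → (2.48823,-4.58898) → ×s → (2.30991,-4.26010) → (2.31,-4.26)
v5: (5,-2) → rotate → (4.94356,2.13571) → ×s → (4.58927,1.98265) → (4.59,1.98)
v6: (5,2.5) → rotate → (1.75233,5.30842) → ×s → (1.62675,4.92798) → (1.63,4.93)
v7: (3,4.5) → rotate → (-1.07608,5.30019) → ×s → (-0.99896,4.92035) → (-1.00,4.92)

Cross-section at z=0.5: (-1.30,-5.26) (0.02,-5.91) (1.66,-4.92) (2.31,-4.26) (4.59,1.98) (1.63,4.93) (-1.00,4.92)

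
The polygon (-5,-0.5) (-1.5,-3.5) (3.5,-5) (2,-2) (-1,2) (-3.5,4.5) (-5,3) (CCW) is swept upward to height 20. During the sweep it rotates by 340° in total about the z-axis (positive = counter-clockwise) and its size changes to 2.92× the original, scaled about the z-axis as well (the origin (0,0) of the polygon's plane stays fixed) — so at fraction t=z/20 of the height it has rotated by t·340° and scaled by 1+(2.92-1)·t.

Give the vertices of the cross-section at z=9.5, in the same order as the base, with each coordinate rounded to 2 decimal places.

t = z/height = 9.5/20 = 0.475
s = 1 + (scale-1)·z/height = 1 + (2.92-1)·9.5/20 = 1.912000
θ = twist·z/height = 340°·9.5/20 = 161.5000° = 2.818707 rad
cos θ = -0.948324, sin θ = 0.317305 (intermediates below are computed at full precision and shown rounded to 5 d.p.)
v1: (-5,-0.5) → rotate → (4.90027,-1.11236) → ×s → (9.36932,-2.12684) → (9.37,-2.13)
v2: (-1.5,-3.5) → rotate → (2.53305,2.84318) → ×s → (4.84320,5.43615) → (4.84,5.44)
v3: (3.5,-5) → rotate → (-1.73261,5.85218) → ×s → (-3.31275,11.18938) → (-3.31,11.19)
v4: (2,-2) → rotate → (-1.26204,2.53126) → ×s → (-2.41302,4.83976) → (-2.41,4.84)
v5: (-1,2) → rotate → (0.31371,-2.21395) → ×s → (0.59982,-4.23308) → (0.60,-4.23)
v6: (-3.5,4.5) → rotate → (1.89126,-5.37802) → ×s → (3.61609,-10.28278) → (3.62,-10.28)
v7: (-5,3) → rotate → (3.78970,-4.43149) → ×s → (7.24591,-8.47302) → (7.25,-8.47)

Cross-section at z=9.5: (9.37,-2.13) (4.84,5.44) (-3.31,11.19) (-2.41,4.84) (0.60,-4.23) (3.62,-10.28) (7.25,-8.47)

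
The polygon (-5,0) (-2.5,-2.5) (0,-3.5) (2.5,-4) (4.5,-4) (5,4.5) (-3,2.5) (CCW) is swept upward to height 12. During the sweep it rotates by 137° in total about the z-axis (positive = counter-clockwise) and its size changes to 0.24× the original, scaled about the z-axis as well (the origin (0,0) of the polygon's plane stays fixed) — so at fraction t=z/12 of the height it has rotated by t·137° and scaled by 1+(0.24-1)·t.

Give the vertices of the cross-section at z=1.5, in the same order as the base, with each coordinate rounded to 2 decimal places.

t = z/height = 1.5/12 = 0.125
s = 1 + (scale-1)·z/height = 1 + (0.24-1)·1.5/12 = 0.905000
θ = twist·z/height = 137°·1.5/12 = 17.1250° = 0.298888 rad
cos θ = 0.955665, sin θ = 0.294457 (intermediates below are computed at full precision and shown rounded to 5 d.p.)
v1: (-5,0) → rotate → (-4.77832,-1.47229) → ×s → (-4.32438,-1.33242) → (-4.32,-1.33)
v2: (-2.5,-2.5) → rotate → (-1.65302,-3.12530) → ×s → (-1.49598,-2.82840) → (-1.50,-2.83)
v3: (0,-3.5) → rotate → (1.03060,-3.34483) → ×s → (0.93269,-3.02707) → (0.93,-3.03)
v4: (2.5,-4) → rotate → (3.56699,-3.08652) → ×s → (3.22813,-2.79330) → (3.23,-2.79)
v5: (4.5,-4) → rotate → (5.47832,-2.49760) → ×s → (4.95788,-2.26033) → (4.96,-2.26)
v6: (5,4.5) → rotate → (3.45327,5.77278) → ×s → (3.12520,5.22436) → (3.13,5.22)
v7: (-3,2.5) → rotate → (-3.60314,1.50579) → ×s → (-3.26084,1.36274) → (-3.26,1.36)

Cross-section at z=1.5: (-4.32,-1.33) (-1.50,-2.83) (0.93,-3.03) (3.23,-2.79) (4.96,-2.26) (3.13,5.22) (-3.26,1.36)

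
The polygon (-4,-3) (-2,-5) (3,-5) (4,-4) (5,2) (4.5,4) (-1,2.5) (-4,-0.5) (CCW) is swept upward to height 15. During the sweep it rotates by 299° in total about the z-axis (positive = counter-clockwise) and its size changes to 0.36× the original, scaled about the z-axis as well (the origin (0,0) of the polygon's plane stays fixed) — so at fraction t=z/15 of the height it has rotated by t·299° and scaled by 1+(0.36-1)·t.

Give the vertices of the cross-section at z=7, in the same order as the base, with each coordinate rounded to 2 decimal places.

t = z/height = 7/15 = 0.466667
s = 1 + (scale-1)·z/height = 1 + (0.36-1)·7/15 = 0.701333
θ = twist·z/height = 299°·7/15 = 139.5333° = 2.435316 rad
cos θ = -0.760784, sin θ = 0.649006 (intermediates below are computed at full precision and shown rounded to 5 d.p.)
v1: (-4,-3) → rotate → (4.99015,-0.31367) → ×s → (3.49976,-0.21999) → (3.50,-0.22)
v2: (-2,-5) → rotate → (4.76660,2.50591) → ×s → (3.34297,1.75748) → (3.34,1.76)
v3: (3,-5) → rotate → (0.96268,5.75094) → ×s → (0.67516,4.03332) → (0.68,4.03)
v4: (4,-4) → rotate → (-0.44711,5.63916) → ×s → (-0.31357,3.95493) → (-0.31,3.95)
v5: (5,2) → rotate → (-5.10193,1.72346) → ×s → (-3.57815,1.20872) → (-3.58,1.21)
v6: (4.5,4) → rotate → (-6.01955,-0.12261) → ×s → (-4.22171,-0.08599) → (-4.22,-0.09)
v7: (-1,2.5) → rotate → (-0.86173,-2.55096) → ×s → (-0.60436,-1.78908) → (-0.60,-1.79)
v8: (-4,-0.5) → rotate → (3.36764,-2.21563) → ×s → (2.36184,-1.55390) → (2.36,-1.55)

Cross-section at z=7: (3.50,-0.22) (3.34,1.76) (0.68,4.03) (-0.31,3.95) (-3.58,1.21) (-4.22,-0.09) (-0.60,-1.79) (2.36,-1.55)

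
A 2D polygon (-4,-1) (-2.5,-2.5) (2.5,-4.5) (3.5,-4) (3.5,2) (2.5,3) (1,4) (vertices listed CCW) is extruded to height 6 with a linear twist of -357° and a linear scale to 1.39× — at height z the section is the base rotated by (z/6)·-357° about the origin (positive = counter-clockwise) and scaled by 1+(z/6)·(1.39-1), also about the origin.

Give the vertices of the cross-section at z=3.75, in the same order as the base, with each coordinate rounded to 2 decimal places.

t = z/height = 3.75/6 = 0.625
s = 1 + (scale-1)·z/height = 1 + (1.39-1)·3.75/6 = 1.243750
θ = twist·z/height = -357°·3.75/6 = -223.1250° = -3.894266 rad
cos θ = -0.729864, sin θ = 0.683592 (intermediates below are computed at full precision and shown rounded to 5 d.p.)
v1: (-4,-1) → rotate → (3.60305,-2.00451) → ×s → (4.48129,-2.49310) → (4.48,-2.49)
v2: (-2.5,-2.5) → rotate → (3.53364,0.11568) → ×s → (4.39497,0.14388) → (4.39,0.14)
v3: (2.5,-4.5) → rotate → (1.25151,4.99337) → ×s → (1.55656,6.21050) → (1.56,6.21)
v4: (3.5,-4) → rotate → (0.17984,5.31203) → ×s → (0.22368,6.60684) → (0.22,6.61)
v5: (3.5,2) → rotate → (-3.92171,0.93284) → ×s → (-4.87763,1.16023) → (-4.88,1.16)
v6: (2.5,3) → rotate → (-3.87544,-0.48061) → ×s → (-4.82007,-0.59776) → (-4.82,-0.60)
v7: (1,4) → rotate → (-3.46423,-2.23586) → ×s → (-4.30864,-2.78086) → (-4.31,-2.78)

Cross-section at z=3.75: (4.48,-2.49) (4.39,0.14) (1.56,6.21) (0.22,6.61) (-4.88,1.16) (-4.82,-0.60) (-4.31,-2.78)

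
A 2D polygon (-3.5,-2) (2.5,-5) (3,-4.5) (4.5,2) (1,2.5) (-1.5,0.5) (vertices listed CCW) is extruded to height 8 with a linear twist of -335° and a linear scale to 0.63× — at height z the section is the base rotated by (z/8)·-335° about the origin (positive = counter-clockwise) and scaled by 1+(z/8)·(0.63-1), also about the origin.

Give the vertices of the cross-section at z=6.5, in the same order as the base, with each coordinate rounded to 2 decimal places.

Cross-section at z=6.5: (1.30,-2.50) (3.56,1.61) (3.22,1.98) (-1.28,3.20) (-1.72,0.77) (-0.39,-1.03)

t = z/height = 6.5/8 = 0.8125
s = 1 + (scale-1)·z/height = 1 + (0.63-1)·6.5/8 = 0.699375
θ = twist·z/height = -335°·6.5/8 = -272.1875° = -4.750568 rad
cos θ = 0.038170, sin θ = 0.999271 (intermediates below are computed at full precision and shown rounded to 5 d.p.)
v1: (-3.5,-2) → rotate → (1.86495,-3.57379) → ×s → (1.30430,-2.49942) → (1.30,-2.50)
v2: (2.5,-5) → rotate → (5.09178,2.30733) → ×s → (3.56106,1.61369) → (3.56,1.61)
v3: (3,-4.5) → rotate → (4.61123,2.82605) → ×s → (3.22498,1.97647) → (3.22,1.98)
v4: (4.5,2) → rotate → (-1.82678,4.57306) → ×s → (-1.27760,3.19828) → (-1.28,3.20)
v5: (1,2.5) → rotate → (-2.46001,1.09470) → ×s → (-1.72047,0.76560) → (-1.72,0.77)
v6: (-1.5,0.5) → rotate → (-0.55689,-1.47982) → ×s → (-0.38948,-1.03495) → (-0.39,-1.03)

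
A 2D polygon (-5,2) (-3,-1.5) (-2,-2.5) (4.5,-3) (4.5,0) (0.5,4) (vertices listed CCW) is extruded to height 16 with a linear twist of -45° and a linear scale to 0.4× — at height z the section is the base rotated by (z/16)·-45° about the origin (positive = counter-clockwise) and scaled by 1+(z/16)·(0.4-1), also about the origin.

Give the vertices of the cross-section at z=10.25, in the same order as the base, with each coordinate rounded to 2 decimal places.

t = z/height = 10.25/16 = 0.640625
s = 1 + (scale-1)·z/height = 1 + (0.4-1)·10.25/16 = 0.615625
θ = twist·z/height = -45°·10.25/16 = -28.8281° = -0.503146 rad
cos θ = 0.876070, sin θ = -0.482184 (intermediates below are computed at full precision and shown rounded to 5 d.p.)
v1: (-5,2) → rotate → (-3.41598,4.16306) → ×s → (-2.10296,2.56288) → (-2.10,2.56)
v2: (-3,-1.5) → rotate → (-3.35149,0.13245) → ×s → (-2.06326,0.08154) → (-2.06,0.08)
v3: (-2,-2.5) → rotate → (-2.95760,-1.22581) → ×s → (-1.82077,-0.75464) → (-1.82,-0.75)
v4: (4.5,-3) → rotate → (2.49576,-4.79804) → ×s → (1.53645,-2.95379) → (1.54,-2.95)
v5: (4.5,0) → rotate → (3.94232,-2.16983) → ×s → (2.42699,-1.33580) → (2.43,-1.34)
v6: (0.5,4) → rotate → (2.36677,3.26319) → ×s → (1.45704,2.00890) → (1.46,2.01)

Cross-section at z=10.25: (-2.10,2.56) (-2.06,0.08) (-1.82,-0.75) (1.54,-2.95) (2.43,-1.34) (1.46,2.01)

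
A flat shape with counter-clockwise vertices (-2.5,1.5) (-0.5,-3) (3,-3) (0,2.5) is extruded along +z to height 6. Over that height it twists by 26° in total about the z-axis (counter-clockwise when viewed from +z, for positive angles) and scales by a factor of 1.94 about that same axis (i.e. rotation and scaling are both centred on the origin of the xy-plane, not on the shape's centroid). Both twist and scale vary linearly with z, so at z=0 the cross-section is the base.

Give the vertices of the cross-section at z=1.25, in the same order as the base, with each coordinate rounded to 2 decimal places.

t = z/height = 1.25/6 = 0.208333
s = 1 + (scale-1)·z/height = 1 + (1.94-1)·1.25/6 = 1.195833
θ = twist·z/height = 26°·1.25/6 = 5.4167° = 0.094539 rad
cos θ = 0.995535, sin θ = 0.094398 (intermediates below are computed at full precision and shown rounded to 5 d.p.)
v1: (-2.5,1.5) → rotate → (-2.63043,1.25731) → ×s → (-3.14556,1.50353) → (-3.15,1.50)
v2: (-0.5,-3) → rotate → (-0.21457,-3.03380) → ×s → (-0.25659,-3.62792) → (-0.26,-3.63)
v3: (3,-3) → rotate → (3.26980,-2.70341) → ×s → (3.91013,-3.23283) → (3.91,-3.23)
v4: (0,2.5) → rotate → (-0.23599,2.48884) → ×s → (-0.28221,2.97623) → (-0.28,2.98)

Cross-section at z=1.25: (-3.15,1.50) (-0.26,-3.63) (3.91,-3.23) (-0.28,2.98)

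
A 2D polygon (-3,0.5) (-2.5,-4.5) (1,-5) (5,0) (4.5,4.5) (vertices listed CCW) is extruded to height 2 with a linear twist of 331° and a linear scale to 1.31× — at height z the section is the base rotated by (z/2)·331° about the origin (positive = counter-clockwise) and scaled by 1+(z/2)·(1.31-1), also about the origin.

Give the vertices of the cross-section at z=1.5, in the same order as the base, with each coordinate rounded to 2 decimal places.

t = z/height = 1.5/2 = 0.75
s = 1 + (scale-1)·z/height = 1 + (1.31-1)·1.5/2 = 1.232500
θ = twist·z/height = 331°·1.5/2 = 248.2500° = 4.332780 rad
cos θ = -0.370557, sin θ = -0.928810 (intermediates below are computed at full precision and shown rounded to 5 d.p.)
v1: (-3,0.5) → rotate → (1.57608,2.60115) → ×s → (1.94252,3.20592) → (1.94,3.21)
v2: (-2.5,-4.5) → rotate → (-3.25325,3.98953) → ×s → (-4.00963,4.91710) → (-4.01,4.92)
v3: (1,-5) → rotate → (-5.01461,0.92398) → ×s → (-6.18050,1.13880) → (-6.18,1.14)
v4: (5,0) → rotate → (-1.85279,-4.64405) → ×s → (-2.28356,-5.72379) → (-2.28,-5.72)
v5: (4.5,4.5) → rotate → (2.51213,-5.84715) → ×s → (3.09621,-7.20661) → (3.10,-7.21)

Cross-section at z=1.5: (1.94,3.21) (-4.01,4.92) (-6.18,1.14) (-2.28,-5.72) (3.10,-7.21)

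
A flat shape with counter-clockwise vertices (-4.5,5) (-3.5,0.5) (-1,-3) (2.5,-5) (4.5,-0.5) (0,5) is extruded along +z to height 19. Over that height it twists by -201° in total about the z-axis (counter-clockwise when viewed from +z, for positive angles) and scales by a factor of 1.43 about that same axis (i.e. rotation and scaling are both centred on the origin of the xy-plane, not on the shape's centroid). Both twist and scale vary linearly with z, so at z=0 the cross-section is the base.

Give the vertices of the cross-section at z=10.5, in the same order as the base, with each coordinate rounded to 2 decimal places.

t = z/height = 10.5/19 = 0.552632
s = 1 + (scale-1)·z/height = 1 + (1.43-1)·10.5/19 = 1.237632
θ = twist·z/height = -201°·10.5/19 = -111.0789° = -1.938693 rad
cos θ = -0.359654, sin θ = -0.933086 (intermediates below are computed at full precision and shown rounded to 5 d.p.)
v1: (-4.5,5) → rotate → (6.28387,2.40062) → ×s → (7.77712,2.97108) → (7.78,2.97)
v2: (-3.5,0.5) → rotate → (1.72533,3.08597) → ×s → (2.13533,3.81930) → (2.14,3.82)
v3: (-1,-3) → rotate → (-2.43960,2.01205) → ×s → (-3.01933,2.49017) → (-3.02,2.49)
v4: (2.5,-5) → rotate → (-5.56456,-0.53444) → ×s → (-6.88688,-0.66145) → (-6.89,-0.66)
v5: (4.5,-0.5) → rotate → (-2.08499,-4.01906) → ×s → (-2.58044,-4.97411) → (-2.58,-4.97)
v6: (0,5) → rotate → (4.66543,-1.79827) → ×s → (5.77408,-2.22560) → (5.77,-2.23)

Cross-section at z=10.5: (7.78,2.97) (2.14,3.82) (-3.02,2.49) (-6.89,-0.66) (-2.58,-4.97) (5.77,-2.23)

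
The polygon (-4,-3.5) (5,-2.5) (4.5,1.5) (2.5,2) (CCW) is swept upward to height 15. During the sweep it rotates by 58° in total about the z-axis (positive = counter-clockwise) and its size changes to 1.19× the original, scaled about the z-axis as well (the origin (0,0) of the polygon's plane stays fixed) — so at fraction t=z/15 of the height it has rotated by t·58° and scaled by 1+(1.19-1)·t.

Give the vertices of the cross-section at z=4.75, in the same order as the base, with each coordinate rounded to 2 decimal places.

t = z/height = 4.75/15 = 0.316667
s = 1 + (scale-1)·z/height = 1 + (1.19-1)·4.75/15 = 1.060167
θ = twist·z/height = 58°·4.75/15 = 18.3667° = 0.320559 rad
cos θ = 0.949059, sin θ = 0.315097 (intermediates below are computed at full precision and shown rounded to 5 d.p.)
v1: (-4,-3.5) → rotate → (-2.69340,-4.58210) → ×s → (-2.85545,-4.85779) → (-2.86,-4.86)
v2: (5,-2.5) → rotate → (5.53304,-0.79716) → ×s → (5.86594,-0.84513) → (5.87,-0.85)
v3: (4.5,1.5) → rotate → (3.79812,2.84153) → ×s → (4.02664,3.01249) → (4.03,3.01)
v4: (2.5,2) → rotate → (1.74245,2.68586) → ×s → (1.84729,2.84746) → (1.85,2.85)

Cross-section at z=4.75: (-2.86,-4.86) (5.87,-0.85) (4.03,3.01) (1.85,2.85)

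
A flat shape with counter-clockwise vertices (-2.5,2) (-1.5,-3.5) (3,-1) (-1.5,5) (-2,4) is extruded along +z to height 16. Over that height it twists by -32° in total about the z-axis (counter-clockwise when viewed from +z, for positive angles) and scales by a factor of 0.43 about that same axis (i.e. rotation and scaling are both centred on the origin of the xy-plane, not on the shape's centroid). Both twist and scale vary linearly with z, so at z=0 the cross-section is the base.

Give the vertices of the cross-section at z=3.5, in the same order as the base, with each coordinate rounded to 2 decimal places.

Cross-section at z=3.5: (-1.96,2.00) (-1.68,-2.88) (2.50,-1.19) (-0.77,4.50) (-1.31,3.69)

t = z/height = 3.5/16 = 0.21875
s = 1 + (scale-1)·z/height = 1 + (0.43-1)·3.5/16 = 0.875313
θ = twist·z/height = -32°·3.5/16 = -7.0000° = -0.122173 rad
cos θ = 0.992546, sin θ = -0.121869 (intermediates below are computed at full precision and shown rounded to 5 d.p.)
v1: (-2.5,2) → rotate → (-2.23763,2.28977) → ×s → (-1.95862,2.00426) → (-1.96,2.00)
v2: (-1.5,-3.5) → rotate → (-1.91536,-3.29111) → ×s → (-1.67654,-2.88075) → (-1.68,-2.88)
v3: (3,-1) → rotate → (2.85577,-1.35815) → ×s → (2.49969,-1.18881) → (2.50,-1.19)
v4: (-1.5,5) → rotate → (-0.87947,5.14553) → ×s → (-0.76981,4.50395) → (-0.77,4.50)
v5: (-2,4) → rotate → (-1.49761,4.21392) → ×s → (-1.31088,3.68850) → (-1.31,3.69)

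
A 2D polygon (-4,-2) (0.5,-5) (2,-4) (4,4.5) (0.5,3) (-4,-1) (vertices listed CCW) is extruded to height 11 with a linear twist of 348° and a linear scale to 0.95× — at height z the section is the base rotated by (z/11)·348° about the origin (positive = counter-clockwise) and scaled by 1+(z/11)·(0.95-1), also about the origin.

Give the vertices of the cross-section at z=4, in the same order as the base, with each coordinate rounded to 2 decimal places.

t = z/height = 4/11 = 0.363636
s = 1 + (scale-1)·z/height = 1 + (0.95-1)·4/11 = 0.981818
θ = twist·z/height = 348°·4/11 = 126.5455° = 2.208635 rad
cos θ = -0.595460, sin θ = 0.803385 (intermediates below are computed at full precision and shown rounded to 5 d.p.)
v1: (-4,-2) → rotate → (3.98861,-2.02262) → ×s → (3.91609,-1.98584) → (3.92,-1.99)
v2: (0.5,-5) → rotate → (3.71919,3.37899) → ×s → (3.65157,3.31756) → (3.65,3.32)
v3: (2,-4) → rotate → (2.02262,3.98861) → ×s → (1.98584,3.91609) → (1.99,3.92)
v4: (4,4.5) → rotate → (-5.99707,0.53397) → ×s → (-5.88803,0.52426) → (-5.89,0.52)
v5: (0.5,3) → rotate → (-2.70788,-1.38469) → ×s → (-2.65865,-1.35951) → (-2.66,-1.36)
v6: (-4,-1) → rotate → (3.18523,-2.61808) → ×s → (3.12731,-2.57048) → (3.13,-2.57)

Cross-section at z=4: (3.92,-1.99) (3.65,3.32) (1.99,3.92) (-5.89,0.52) (-2.66,-1.36) (3.13,-2.57)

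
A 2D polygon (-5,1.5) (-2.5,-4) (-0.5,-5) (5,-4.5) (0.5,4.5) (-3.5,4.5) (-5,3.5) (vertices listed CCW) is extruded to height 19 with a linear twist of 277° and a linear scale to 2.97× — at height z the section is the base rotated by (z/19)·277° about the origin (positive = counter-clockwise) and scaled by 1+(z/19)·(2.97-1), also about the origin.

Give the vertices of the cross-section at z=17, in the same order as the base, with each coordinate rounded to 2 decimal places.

t = z/height = 17/19 = 0.894737
s = 1 + (scale-1)·z/height = 1 + (2.97-1)·17/19 = 2.762632
θ = twist·z/height = 277°·17/19 = 247.8421° = 4.325661 rad
cos θ = -0.377160, sin θ = -0.926148 (intermediates below are computed at full precision and shown rounded to 5 d.p.)
v1: (-5,1.5) → rotate → (3.27502,4.06500) → ×s → (9.04768,11.23010) → (9.05,11.23)
v2: (-2.5,-4) → rotate → (-2.76169,3.82401) → ×s → (-7.62954,10.56433) → (-7.63,10.56)
v3: (-0.5,-5) → rotate → (-4.44216,2.34888) → ×s → (-12.27205,6.48908) → (-12.27,6.49)
v4: (5,-4.5) → rotate → (-6.05347,-2.93352) → ×s → (-16.72350,-8.10423) → (-16.72,-8.10)
v5: (0.5,4.5) → rotate → (3.97909,-2.16030) → ×s → (10.99275,-5.96810) → (10.99,-5.97)
v6: (-3.5,4.5) → rotate → (5.48773,1.54430) → ×s → (15.16057,4.26632) → (15.16,4.27)
v7: (-5,3.5) → rotate → (5.12732,3.31068) → ×s → (14.16489,9.14619) → (14.16,9.15)

Cross-section at z=17: (9.05,11.23) (-7.63,10.56) (-12.27,6.49) (-16.72,-8.10) (10.99,-5.97) (15.16,4.27) (14.16,9.15)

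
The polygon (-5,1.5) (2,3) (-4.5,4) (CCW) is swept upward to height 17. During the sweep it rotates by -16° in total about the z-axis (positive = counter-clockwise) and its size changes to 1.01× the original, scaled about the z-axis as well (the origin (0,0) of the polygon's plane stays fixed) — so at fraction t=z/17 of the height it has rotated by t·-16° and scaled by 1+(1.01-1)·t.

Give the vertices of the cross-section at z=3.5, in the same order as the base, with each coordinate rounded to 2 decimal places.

t = z/height = 3.5/17 = 0.205882
s = 1 + (scale-1)·z/height = 1 + (1.01-1)·3.5/17 = 1.002059
θ = twist·z/height = -16°·3.5/17 = -3.2941° = -0.057493 rad
cos θ = 0.998348, sin θ = -0.057462 (intermediates below are computed at full precision and shown rounded to 5 d.p.)
v1: (-5,1.5) → rotate → (-4.90555,1.78483) → ×s → (-4.91565,1.78850) → (-4.92,1.79)
v2: (2,3) → rotate → (2.16908,2.88012) → ×s → (2.17355,2.88605) → (2.17,2.89)
v3: (-4.5,4) → rotate → (-4.26272,4.25197) → ×s → (-4.27149,4.26072) → (-4.27,4.26)

Cross-section at z=3.5: (-4.92,1.79) (2.17,2.89) (-4.27,4.26)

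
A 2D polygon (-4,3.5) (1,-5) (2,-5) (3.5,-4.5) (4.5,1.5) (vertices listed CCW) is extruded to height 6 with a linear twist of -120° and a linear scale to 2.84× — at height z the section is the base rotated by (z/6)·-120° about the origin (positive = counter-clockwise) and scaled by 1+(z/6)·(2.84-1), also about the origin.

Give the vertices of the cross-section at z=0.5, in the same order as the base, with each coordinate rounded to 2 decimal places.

Cross-section at z=0.5: (-3.84,4.78) (0.13,-5.88) (1.27,-6.08) (3.07,-5.81) (5.41,0.80)

t = z/height = 0.5/6 = 0.0833333
s = 1 + (scale-1)·z/height = 1 + (2.84-1)·0.5/6 = 1.153333
θ = twist·z/height = -120°·0.5/6 = -10.0000° = -0.174533 rad
cos θ = 0.984808, sin θ = -0.173648 (intermediates below are computed at full precision and shown rounded to 5 d.p.)
v1: (-4,3.5) → rotate → (-3.33146,4.14142) → ×s → (-3.84229,4.77644) → (-3.84,4.78)
v2: (1,-5) → rotate → (0.11657,-5.09769) → ×s → (0.13444,-5.87933) → (0.13,-5.88)
v3: (2,-5) → rotate → (1.10137,-5.27134) → ×s → (1.27025,-6.07961) → (1.27,-6.08)
v4: (3.5,-4.5) → rotate → (2.66541,-5.03940) → ×s → (3.07411,-5.81211) → (3.07,-5.81)
v5: (4.5,1.5) → rotate → (4.69211,0.69579) → ×s → (5.41156,0.80248) → (5.41,0.80)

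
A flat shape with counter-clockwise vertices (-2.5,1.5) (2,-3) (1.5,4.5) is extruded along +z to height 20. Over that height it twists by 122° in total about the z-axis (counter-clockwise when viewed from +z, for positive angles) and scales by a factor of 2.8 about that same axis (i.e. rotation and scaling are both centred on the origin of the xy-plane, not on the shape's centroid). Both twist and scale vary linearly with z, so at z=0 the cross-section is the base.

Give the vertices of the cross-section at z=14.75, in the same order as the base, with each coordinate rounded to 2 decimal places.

t = z/height = 14.75/20 = 0.7375
s = 1 + (scale-1)·z/height = 1 + (2.8-1)·14.75/20 = 2.327500
θ = twist·z/height = 122°·14.75/20 = 89.9750° = 1.570360 rad
cos θ = 0.000436, sin θ = 1.000000 (intermediates below are computed at full precision and shown rounded to 5 d.p.)
v1: (-2.5,1.5) → rotate → (-1.50109,-2.49935) → ×s → (-3.49379,-5.81723) → (-3.49,-5.82)
v2: (2,-3) → rotate → (3.00087,1.99869) → ×s → (6.98453,4.65195) → (6.98,4.65)
v3: (1.5,4.5) → rotate → (-4.49935,1.50196) → ×s → (-10.47223,3.49582) → (-10.47,3.50)

Cross-section at z=14.75: (-3.49,-5.82) (6.98,4.65) (-10.47,3.50)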